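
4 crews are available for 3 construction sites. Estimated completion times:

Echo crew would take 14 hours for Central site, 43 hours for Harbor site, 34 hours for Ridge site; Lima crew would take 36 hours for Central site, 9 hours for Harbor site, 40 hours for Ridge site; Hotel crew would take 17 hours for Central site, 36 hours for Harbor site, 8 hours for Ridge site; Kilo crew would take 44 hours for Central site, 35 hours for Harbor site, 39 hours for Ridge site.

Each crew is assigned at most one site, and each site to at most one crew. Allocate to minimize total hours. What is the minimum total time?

Min total: 31 hours

This is the linear assignment problem.
Optimal: Echo crew→Central site (14 hours), Lima crew→Harbor site (9 hours), Hotel crew→Ridge site (8 hours) — total 14+9+8 = 31 hours.
Next-best assignment: Echo crew→Central site, Kilo crew→Harbor site, Hotel crew→Ridge site = 57 hours.
Checked against all permutations: 31 hours is optimal.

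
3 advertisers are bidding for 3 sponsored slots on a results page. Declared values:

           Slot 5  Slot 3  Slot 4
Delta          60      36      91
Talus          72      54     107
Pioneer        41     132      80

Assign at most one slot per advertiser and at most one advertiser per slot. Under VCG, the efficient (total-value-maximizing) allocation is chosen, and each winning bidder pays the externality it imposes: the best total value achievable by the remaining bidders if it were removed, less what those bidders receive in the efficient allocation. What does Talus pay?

Efficient allocation: Delta→Slot 5 ($60), Talus→Slot 4 ($107), Pioneer→Slot 3 ($132); total welfare W = $299.
Talus receives Slot 4 at value $107, so the others get W − 107 = $192.
Without Talus: best allocation of the remaining 2 bidders over all 3 slots is Delta→Slot 4 ($91), Pioneer→Slot 3 ($132), total $223.
VCG payment = (others' best without Talus) − (others' welfare with Talus) = 223 − 192 = $31.

Talus pays $31.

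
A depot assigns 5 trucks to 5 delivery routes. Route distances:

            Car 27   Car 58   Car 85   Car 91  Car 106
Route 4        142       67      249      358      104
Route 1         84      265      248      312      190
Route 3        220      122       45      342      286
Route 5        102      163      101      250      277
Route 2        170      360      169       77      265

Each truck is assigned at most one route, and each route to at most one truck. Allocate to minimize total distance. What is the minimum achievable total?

Optimal: Car 27→Route 1 (84 km), Car 58→Route 5 (163 km), Car 85→Route 3 (45 km), Car 91→Route 2 (77 km), Car 106→Route 4 (104 km) — total 84+163+45+77+104 = 473 km.
Column-greedy (each route in turn goes to its cheapest remaining truck) gives 711 km, worse by 238.

Min total: 473 km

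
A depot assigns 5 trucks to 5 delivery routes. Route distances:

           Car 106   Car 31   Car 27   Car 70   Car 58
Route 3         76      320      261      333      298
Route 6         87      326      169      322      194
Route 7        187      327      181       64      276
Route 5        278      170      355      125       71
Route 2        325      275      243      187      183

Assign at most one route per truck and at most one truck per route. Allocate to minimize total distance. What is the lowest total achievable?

Treat this as an assignment problem: match each truck to one route.
Optimal: Car 106→Route 3 (76 km), Car 31→Route 2 (275 km), Car 27→Route 6 (169 km), Car 70→Route 7 (64 km), Car 58→Route 5 (71 km) — total 76+275+169+64+71 = 655 km.
Row-greedy (each truck in turn takes its cheapest remaining route) gives 662 km, worse by 7.
Swapping Car 31↔Car 70 (Car 31→Route 7 327 km, Car 70→Route 2 187 km) adds 175.

Min total: 655 km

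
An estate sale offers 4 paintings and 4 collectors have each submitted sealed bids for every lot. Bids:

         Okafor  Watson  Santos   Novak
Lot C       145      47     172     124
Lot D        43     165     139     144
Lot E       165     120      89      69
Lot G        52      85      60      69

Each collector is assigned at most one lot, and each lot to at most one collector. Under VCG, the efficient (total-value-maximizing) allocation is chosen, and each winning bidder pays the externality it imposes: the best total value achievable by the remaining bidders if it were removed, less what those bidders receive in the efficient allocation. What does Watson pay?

Efficient allocation: Okafor→Lot E ($165), Watson→Lot D ($165), Santos→Lot C ($172), Novak→Lot G ($69); total welfare W = $571.
Watson receives Lot D at value $165, so the others get W − 165 = $406.
Without Watson: best allocation of the remaining 3 bidders over all 4 lots is Okafor→Lot E ($165), Santos→Lot C ($172), Novak→Lot D ($144), total $481.
VCG payment = (others' best without Watson) − (others' welfare with Watson) = 481 − 406 = $75.

Watson pays $75.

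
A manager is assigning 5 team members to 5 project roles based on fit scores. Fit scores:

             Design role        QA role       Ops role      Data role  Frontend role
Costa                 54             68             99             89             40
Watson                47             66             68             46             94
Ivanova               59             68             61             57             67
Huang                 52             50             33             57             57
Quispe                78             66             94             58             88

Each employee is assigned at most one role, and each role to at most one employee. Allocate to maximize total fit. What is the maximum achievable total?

Optimal: Costa→Data role (89 pts), Watson→Frontend role (94 pts), Ivanova→QA role (68 pts), Huang→Design role (52 pts), Quispe→Ops role (94 pts) — total 89+94+68+52+94 = 397 pts.
Max-entry greedy (repeatedly take the single best remaining cell) gives 396 pts, worse by 1.
Next-best assignment: Costa→Ops role, Watson→Frontend role, Ivanova→QA role, Huang→Data role, Quispe→Design role = 396 pts.
Swapping Huang↔Watson (Huang→Frontend role 57 pts, Watson→Design role 47 pts) loses 42.

Max total: 397 pts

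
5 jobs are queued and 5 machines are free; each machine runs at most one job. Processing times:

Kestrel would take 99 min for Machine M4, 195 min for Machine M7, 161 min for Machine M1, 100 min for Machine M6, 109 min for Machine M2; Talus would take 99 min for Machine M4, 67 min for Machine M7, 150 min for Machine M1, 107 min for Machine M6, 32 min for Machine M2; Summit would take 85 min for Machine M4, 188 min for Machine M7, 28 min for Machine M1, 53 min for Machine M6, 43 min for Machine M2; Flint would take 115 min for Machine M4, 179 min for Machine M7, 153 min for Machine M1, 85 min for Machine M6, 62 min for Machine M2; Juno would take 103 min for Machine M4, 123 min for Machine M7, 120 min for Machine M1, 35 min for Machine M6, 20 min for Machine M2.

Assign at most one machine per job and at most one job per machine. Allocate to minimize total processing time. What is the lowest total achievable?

This is the linear assignment problem.
Optimal: Kestrel→Machine M4 (99 min), Talus→Machine M7 (67 min), Summit→Machine M1 (28 min), Flint→Machine M2 (62 min), Juno→Machine M6 (35 min) — total 99+67+28+62+35 = 291 min.
Swapping Summit↔Kestrel (Summit→Machine M4 85 min, Kestrel→Machine M1 161 min) adds 119.
Every other assignment is strictly worse.

Minimum total: 291 min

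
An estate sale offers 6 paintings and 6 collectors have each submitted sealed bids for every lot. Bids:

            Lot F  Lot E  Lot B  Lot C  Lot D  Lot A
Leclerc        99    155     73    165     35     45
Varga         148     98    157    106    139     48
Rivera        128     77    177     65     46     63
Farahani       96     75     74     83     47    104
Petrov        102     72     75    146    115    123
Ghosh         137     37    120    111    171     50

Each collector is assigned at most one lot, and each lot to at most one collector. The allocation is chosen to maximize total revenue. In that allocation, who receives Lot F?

Varga receives Lot F.

Optimal: Leclerc→Lot E ($155), Varga→Lot F ($148), Rivera→Lot B ($177), Farahani→Lot A ($104), Petrov→Lot C ($146), Ghosh→Lot D ($171) — total 155+148+177+104+146+171 = $901.
Max-entry greedy (repeatedly take the single best remaining cell) gives $859, worse by 42.
Varga's own top lot is Lot B ($157), but forcing Varga→Lot B and reassigning the rest optimally gives only $861 — worse by 40.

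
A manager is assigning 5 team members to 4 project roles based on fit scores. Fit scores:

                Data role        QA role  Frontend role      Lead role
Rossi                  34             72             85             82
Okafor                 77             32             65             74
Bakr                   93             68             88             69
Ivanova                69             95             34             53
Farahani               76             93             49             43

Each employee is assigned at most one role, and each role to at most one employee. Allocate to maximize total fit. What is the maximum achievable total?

Max total: 347 pts

Optimal: Bakr→Data role (93 pts), Ivanova→QA role (95 pts), Rossi→Frontend role (85 pts), Okafor→Lead role (74 pts) — total 93+95+85+74 = 347 pts.
Row-greedy (each employee in turn takes its best remaining role) gives 326 pts, worse by 21.
Next-best assignment: Bakr→Data role, Farahani→QA role, Rossi→Frontend role, Okafor→Lead role = 345 pts.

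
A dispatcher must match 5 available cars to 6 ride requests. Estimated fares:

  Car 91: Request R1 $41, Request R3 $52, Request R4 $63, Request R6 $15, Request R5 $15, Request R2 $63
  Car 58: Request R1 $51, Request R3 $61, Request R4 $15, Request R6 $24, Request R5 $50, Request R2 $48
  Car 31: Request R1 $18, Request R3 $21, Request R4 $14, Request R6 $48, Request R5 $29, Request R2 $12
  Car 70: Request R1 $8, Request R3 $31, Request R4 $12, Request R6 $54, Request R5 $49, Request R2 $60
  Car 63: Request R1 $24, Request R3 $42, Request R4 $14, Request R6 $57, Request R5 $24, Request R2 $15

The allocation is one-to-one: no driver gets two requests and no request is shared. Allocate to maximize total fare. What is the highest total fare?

This is the linear assignment problem.
Optimal: Car 91→Request R4 ($63), Car 58→Request R3 ($61), Car 31→Request R5 ($29), Car 70→Request R2 ($60), Car 63→Request R6 ($57) — total 63+61+29+60+57 = $270.
Swapping Car 31↔Car 63 (Car 31→Request R6 $48, Car 63→Request R5 $24) loses 14.

Maximum total: $270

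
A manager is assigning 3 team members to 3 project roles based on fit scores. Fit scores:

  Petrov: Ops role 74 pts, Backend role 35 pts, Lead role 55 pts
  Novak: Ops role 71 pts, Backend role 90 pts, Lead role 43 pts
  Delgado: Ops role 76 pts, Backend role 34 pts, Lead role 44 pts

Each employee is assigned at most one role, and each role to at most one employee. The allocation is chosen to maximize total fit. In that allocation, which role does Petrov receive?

Optimal: Petrov→Lead role (55 pts), Novak→Backend role (90 pts), Delgado→Ops role (76 pts) — total 55+90+76 = 221 pts.
Row-greedy (each employee in turn takes its best remaining role) gives 208 pts, worse by 13.
Petrov's own top role is Ops role (74 pts), but forcing Petrov→Ops role and reassigning the rest optimally gives only 208 pts — worse by 13.

Petrov receives Lead role.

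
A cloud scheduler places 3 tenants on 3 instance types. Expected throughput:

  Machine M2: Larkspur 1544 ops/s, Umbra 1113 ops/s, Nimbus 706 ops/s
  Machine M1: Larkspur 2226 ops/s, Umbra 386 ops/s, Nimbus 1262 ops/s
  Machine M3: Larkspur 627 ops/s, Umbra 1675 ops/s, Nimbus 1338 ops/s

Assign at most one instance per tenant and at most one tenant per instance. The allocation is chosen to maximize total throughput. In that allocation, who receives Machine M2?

Umbra receives Machine M2.

Optimal: Larkspur→Machine M1 (2226 ops/s), Umbra→Machine M2 (1113 ops/s), Nimbus→Machine M3 (1338 ops/s) — total 2226+1113+1338 = 4677 ops/s.
Next-best assignment: Larkspur→Machine M1, Umbra→Machine M3, Nimbus→Machine M2 = 4607 ops/s.
Umbra's own top instance is Machine M3 (1675 ops/s), but forcing Umbra→Machine M3 and reassigning the rest optimally gives only 4607 ops/s — worse by 70.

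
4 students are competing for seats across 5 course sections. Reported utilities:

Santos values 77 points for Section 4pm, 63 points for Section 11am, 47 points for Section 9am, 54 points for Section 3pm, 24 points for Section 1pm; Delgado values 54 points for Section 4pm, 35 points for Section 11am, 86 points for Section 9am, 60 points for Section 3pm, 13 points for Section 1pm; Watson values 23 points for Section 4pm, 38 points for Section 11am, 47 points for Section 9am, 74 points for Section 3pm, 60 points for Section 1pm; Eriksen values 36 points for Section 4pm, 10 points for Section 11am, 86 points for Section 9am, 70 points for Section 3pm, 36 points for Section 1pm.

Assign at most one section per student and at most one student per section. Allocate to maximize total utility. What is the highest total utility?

Treat this as an assignment problem: match each student to one section.
Optimal: Santos→Section 4pm (77 points), Delgado→Section 9am (86 points), Watson→Section 1pm (60 points), Eriksen→Section 3pm (70 points) — total 77+86+60+70 = 293 points.
Max-entry greedy (repeatedly take the single best remaining cell) gives 273 points, worse by 20.
No other one-to-one assignment exceeds 293 points.

Maximum total: 293 points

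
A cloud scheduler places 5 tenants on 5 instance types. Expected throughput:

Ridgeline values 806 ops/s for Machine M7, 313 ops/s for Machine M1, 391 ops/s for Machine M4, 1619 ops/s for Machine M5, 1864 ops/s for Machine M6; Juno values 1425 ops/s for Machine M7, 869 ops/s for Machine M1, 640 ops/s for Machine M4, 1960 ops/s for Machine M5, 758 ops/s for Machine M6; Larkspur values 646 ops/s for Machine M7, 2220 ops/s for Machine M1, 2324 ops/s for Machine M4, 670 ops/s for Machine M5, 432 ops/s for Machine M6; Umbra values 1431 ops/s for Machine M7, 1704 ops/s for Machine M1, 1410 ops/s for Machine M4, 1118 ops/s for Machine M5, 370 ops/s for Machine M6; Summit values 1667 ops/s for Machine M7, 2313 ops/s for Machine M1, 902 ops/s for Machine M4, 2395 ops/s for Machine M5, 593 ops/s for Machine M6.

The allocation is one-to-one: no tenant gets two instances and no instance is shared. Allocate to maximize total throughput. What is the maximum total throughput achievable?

Maximum total: 9892 ops/s

Optimal: Ridgeline→Machine M6 (1864 ops/s), Juno→Machine M5 (1960 ops/s), Larkspur→Machine M4 (2324 ops/s), Umbra→Machine M7 (1431 ops/s), Summit→Machine M1 (2313 ops/s) — total 1864+1960+2324+1431+2313 = 9892 ops/s.
Column-greedy (each instance in turn goes to its best remaining tenant) gives 9121 ops/s, worse by 771.
Next-best assignment: Ridgeline→Machine M6, Juno→Machine M7, Larkspur→Machine M4, Umbra→Machine M1, Summit→Machine M5 = 9712 ops/s.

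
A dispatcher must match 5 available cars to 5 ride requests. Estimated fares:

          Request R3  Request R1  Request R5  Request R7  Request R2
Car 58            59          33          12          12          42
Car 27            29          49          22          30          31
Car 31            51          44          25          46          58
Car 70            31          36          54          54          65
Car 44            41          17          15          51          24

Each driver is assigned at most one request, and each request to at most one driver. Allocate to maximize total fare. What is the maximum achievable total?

Maximum total: $271

Optimal: Car 58→Request R3 ($59), Car 27→Request R1 ($49), Car 31→Request R2 ($58), Car 70→Request R5 ($54), Car 44→Request R7 ($51) — total 59+49+58+54+51 = $271.
Next-best assignment: Car 58→Request R3, Car 27→Request R1, Car 31→Request R5, Car 70→Request R2, Car 44→Request R7 = $249.
Swapping Car 70↔Car 31 (Car 70→Request R2 $65, Car 31→Request R5 $25) loses 22.
Checked against all permutations: $271 is optimal.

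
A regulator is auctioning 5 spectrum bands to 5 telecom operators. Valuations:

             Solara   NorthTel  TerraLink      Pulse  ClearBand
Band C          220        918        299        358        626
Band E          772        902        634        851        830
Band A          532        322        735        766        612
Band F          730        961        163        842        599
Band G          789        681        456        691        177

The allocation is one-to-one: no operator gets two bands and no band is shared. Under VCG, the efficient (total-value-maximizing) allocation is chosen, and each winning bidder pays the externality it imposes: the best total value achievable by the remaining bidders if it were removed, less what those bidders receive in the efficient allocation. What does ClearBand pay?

ClearBand pays $52M.

Efficient allocation: Solara→Band G ($789M), NorthTel→Band C ($918M), TerraLink→Band A ($735M), Pulse→Band F ($842M), ClearBand→Band E ($830M); total welfare W = $4114M.
ClearBand receives Band E at value $830M, so the others get W − 830 = $3284M.
Without ClearBand: best allocation of the remaining 4 bidders over all 5 bands is Solara→Band G ($789M), NorthTel→Band F ($961M), TerraLink→Band A ($735M), Pulse→Band E ($851M), total $3336M.
VCG payment = (others' best without ClearBand) − (others' welfare with ClearBand) = 3336 − 3284 = $52M.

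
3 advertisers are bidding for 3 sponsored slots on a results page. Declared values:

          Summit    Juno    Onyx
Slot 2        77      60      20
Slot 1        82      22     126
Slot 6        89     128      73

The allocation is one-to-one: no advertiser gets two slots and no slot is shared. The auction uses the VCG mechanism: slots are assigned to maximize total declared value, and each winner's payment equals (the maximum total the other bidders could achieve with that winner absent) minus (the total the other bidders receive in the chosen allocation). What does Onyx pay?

Onyx pays $5.

Efficient allocation: Summit→Slot 2 ($77), Juno→Slot 6 ($128), Onyx→Slot 1 ($126); total welfare W = $331.
Onyx receives Slot 1 at value $126, so the others get W − 126 = $205.
Without Onyx: best allocation of the remaining 2 bidders over all 3 slots is Summit→Slot 1 ($82), Juno→Slot 6 ($128), total $210.
VCG payment = (others' best without Onyx) − (others' welfare with Onyx) = 210 − 205 = $5.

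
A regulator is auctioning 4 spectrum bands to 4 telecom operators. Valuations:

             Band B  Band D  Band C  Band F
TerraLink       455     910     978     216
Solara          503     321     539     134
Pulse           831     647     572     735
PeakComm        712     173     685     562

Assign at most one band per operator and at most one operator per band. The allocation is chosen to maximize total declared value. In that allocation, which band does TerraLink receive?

Optimal: TerraLink→Band D ($910M), Solara→Band C ($539M), Pulse→Band F ($735M), PeakComm→Band B ($712M) — total 910+539+735+712 = $2896M.
Column-greedy (each band in turn goes to its best remaining operator) gives $2560M, worse by 336.
TerraLink's own top band is Band C ($978M), but forcing TerraLink→Band C and reassigning the rest optimally gives only $2746M — worse by 150.

TerraLink receives Band D.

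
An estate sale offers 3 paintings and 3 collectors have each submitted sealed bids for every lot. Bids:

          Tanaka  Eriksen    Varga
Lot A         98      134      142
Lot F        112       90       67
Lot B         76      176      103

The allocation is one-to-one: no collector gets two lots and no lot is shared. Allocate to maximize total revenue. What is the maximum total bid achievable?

Optimal: Tanaka→Lot F ($112), Eriksen→Lot B ($176), Varga→Lot A ($142) — total 112+176+142 = $430.
Next-best assignment: Tanaka→Lot F, Eriksen→Lot A, Varga→Lot B = $349.
Swapping Eriksen↔Varga (Eriksen→Lot A $134, Varga→Lot B $103) loses 81.
No other one-to-one assignment exceeds $430.

Max total: $430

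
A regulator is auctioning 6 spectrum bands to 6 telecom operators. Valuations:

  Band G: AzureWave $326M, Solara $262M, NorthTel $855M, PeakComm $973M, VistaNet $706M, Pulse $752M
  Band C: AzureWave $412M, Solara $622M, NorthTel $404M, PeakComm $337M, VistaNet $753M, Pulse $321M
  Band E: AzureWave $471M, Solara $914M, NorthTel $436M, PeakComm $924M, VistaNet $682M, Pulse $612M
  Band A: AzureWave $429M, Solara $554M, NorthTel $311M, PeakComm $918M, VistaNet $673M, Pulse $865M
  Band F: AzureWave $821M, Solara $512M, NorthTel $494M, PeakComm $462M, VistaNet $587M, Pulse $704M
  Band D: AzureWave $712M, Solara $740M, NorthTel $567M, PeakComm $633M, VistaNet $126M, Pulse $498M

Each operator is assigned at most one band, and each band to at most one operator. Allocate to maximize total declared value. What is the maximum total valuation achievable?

Maximum total: $4958M

Optimal: AzureWave→Band F ($821M), Solara→Band D ($740M), NorthTel→Band G ($855M), PeakComm→Band E ($924M), VistaNet→Band C ($753M), Pulse→Band A ($865M) — total 821+740+855+924+753+865 = $4958M.
Row-greedy (each operator in turn takes its best remaining band) gives $4759M, worse by 199.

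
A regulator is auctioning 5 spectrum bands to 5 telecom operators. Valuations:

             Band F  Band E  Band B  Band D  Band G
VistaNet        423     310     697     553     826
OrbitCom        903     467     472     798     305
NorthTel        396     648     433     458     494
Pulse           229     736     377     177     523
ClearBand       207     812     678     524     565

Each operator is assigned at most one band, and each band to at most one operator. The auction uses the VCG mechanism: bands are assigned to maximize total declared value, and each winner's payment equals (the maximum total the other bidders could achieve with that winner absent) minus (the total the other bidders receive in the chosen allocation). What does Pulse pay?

Pulse pays $190M.

Efficient allocation: VistaNet→Band G ($826M), OrbitCom→Band F ($903M), NorthTel→Band D ($458M), Pulse→Band E ($736M), ClearBand→Band B ($678M); total welfare W = $3601M.
Pulse receives Band E at value $736M, so the others get W − 736 = $2865M.
Without Pulse: best allocation of the remaining 4 bidders over all 5 bands is VistaNet→Band G ($826M), OrbitCom→Band F ($903M), NorthTel→Band E ($648M), ClearBand→Band B ($678M), total $3055M.
VCG payment = (others' best without Pulse) − (others' welfare with Pulse) = 3055 − 2865 = $190M.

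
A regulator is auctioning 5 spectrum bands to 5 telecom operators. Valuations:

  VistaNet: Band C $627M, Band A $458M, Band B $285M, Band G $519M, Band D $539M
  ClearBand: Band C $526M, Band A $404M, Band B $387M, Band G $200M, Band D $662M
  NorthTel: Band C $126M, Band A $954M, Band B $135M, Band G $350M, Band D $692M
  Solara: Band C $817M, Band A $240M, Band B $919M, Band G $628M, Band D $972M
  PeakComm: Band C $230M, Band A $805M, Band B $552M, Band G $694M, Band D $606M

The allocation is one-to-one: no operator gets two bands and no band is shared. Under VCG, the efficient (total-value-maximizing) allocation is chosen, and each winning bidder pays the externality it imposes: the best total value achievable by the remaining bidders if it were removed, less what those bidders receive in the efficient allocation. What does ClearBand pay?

Efficient allocation: VistaNet→Band C ($627M), ClearBand→Band D ($662M), NorthTel→Band A ($954M), Solara→Band B ($919M), PeakComm→Band G ($694M); total welfare W = $3856M.
ClearBand receives Band D at value $662M, so the others get W − 662 = $3194M.
Without ClearBand: best allocation of the remaining 4 bidders over all 5 bands is VistaNet→Band C ($627M), NorthTel→Band A ($954M), Solara→Band D ($972M), PeakComm→Band G ($694M), total $3247M.
VCG payment = (others' best without ClearBand) − (others' welfare with ClearBand) = 3247 − 3194 = $53M.

ClearBand pays $53M.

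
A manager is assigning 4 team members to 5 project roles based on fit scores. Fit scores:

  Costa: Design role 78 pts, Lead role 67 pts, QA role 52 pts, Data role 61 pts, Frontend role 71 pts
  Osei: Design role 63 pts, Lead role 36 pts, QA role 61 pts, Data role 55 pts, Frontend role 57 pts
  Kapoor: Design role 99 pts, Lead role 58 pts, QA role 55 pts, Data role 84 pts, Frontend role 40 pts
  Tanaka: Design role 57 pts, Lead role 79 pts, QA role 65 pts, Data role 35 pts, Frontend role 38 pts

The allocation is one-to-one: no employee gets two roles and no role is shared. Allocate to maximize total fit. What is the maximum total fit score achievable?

Maximum total: 310 pts

Optimal: Costa→Frontend role (71 pts), Osei→QA role (61 pts), Kapoor→Design role (99 pts), Tanaka→Lead role (79 pts) — total 71+61+99+79 = 310 pts.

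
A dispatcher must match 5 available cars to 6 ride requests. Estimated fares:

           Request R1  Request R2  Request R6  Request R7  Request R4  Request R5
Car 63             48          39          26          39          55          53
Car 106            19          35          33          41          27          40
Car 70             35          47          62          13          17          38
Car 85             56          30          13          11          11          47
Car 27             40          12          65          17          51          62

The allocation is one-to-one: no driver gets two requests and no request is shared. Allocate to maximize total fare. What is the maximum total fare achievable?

Optimal: Car 63→Request R4 ($55), Car 106→Request R7 ($41), Car 70→Request R6 ($62), Car 85→Request R1 ($56), Car 27→Request R5 ($62) — total 55+41+62+56+62 = $276.
Max-entry greedy (repeatedly take the single best remaining cell) gives $264, worse by 12.

Max total: $276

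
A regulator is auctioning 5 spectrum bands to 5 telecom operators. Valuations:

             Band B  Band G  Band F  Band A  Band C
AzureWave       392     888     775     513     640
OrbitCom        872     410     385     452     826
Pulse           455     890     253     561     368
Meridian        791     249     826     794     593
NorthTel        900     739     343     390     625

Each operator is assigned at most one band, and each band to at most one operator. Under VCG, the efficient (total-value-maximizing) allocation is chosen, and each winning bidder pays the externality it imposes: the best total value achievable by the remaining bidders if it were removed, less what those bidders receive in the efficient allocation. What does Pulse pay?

Pulse pays $145M.

Efficient allocation: AzureWave→Band F ($775M), OrbitCom→Band C ($826M), Pulse→Band G ($890M), Meridian→Band A ($794M), NorthTel→Band B ($900M); total welfare W = $4185M.
Pulse receives Band G at value $890M, so the others get W − 890 = $3295M.
Without Pulse: best allocation of the remaining 4 bidders over all 5 bands is AzureWave→Band G ($888M), OrbitCom→Band C ($826M), Meridian→Band F ($826M), NorthTel→Band B ($900M), total $3440M.
VCG payment = (others' best without Pulse) − (others' welfare with Pulse) = 3440 − 3295 = $145M.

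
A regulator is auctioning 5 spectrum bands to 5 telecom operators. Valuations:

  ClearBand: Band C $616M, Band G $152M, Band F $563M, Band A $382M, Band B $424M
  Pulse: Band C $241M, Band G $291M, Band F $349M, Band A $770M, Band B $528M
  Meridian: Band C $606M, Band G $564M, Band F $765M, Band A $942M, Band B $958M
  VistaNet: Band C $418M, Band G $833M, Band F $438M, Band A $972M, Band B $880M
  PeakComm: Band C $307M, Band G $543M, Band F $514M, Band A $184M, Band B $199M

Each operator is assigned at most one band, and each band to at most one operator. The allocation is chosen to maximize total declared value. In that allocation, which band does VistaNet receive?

Optimal: ClearBand→Band C ($616M), Pulse→Band A ($770M), Meridian→Band B ($958M), VistaNet→Band G ($833M), PeakComm→Band F ($514M) — total 616+770+958+833+514 = $3691M.
Column-greedy (each band in turn goes to its best remaining operator) gives $3183M, worse by 508.
Next-best assignment: ClearBand→Band C, Pulse→Band A, Meridian→Band F, VistaNet→Band B, PeakComm→Band G = $3574M.
Swapping ClearBand↔VistaNet (ClearBand→Band G $152M, VistaNet→Band C $418M) loses 879.
Checked against all permutations: $3691M is optimal.
VistaNet's own top band is Band A ($972M), but forcing VistaNet→Band A and reassigning the rest optimally gives only $3438M — worse by 253.

VistaNet receives Band G.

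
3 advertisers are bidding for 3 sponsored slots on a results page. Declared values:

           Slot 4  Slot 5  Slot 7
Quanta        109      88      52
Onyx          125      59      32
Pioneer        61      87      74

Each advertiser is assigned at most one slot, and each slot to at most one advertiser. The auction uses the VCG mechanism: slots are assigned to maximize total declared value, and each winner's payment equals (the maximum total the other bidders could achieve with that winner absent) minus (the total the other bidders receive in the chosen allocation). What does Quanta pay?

Efficient allocation: Quanta→Slot 5 ($88), Onyx→Slot 4 ($125), Pioneer→Slot 7 ($74); total welfare W = $287.
Quanta receives Slot 5 at value $88, so the others get W − 88 = $199.
Without Quanta: best allocation of the remaining 2 bidders over all 3 slots is Onyx→Slot 4 ($125), Pioneer→Slot 5 ($87), total $212.
VCG payment = (others' best without Quanta) − (others' welfare with Quanta) = 212 − 199 = $13.

Quanta pays $13.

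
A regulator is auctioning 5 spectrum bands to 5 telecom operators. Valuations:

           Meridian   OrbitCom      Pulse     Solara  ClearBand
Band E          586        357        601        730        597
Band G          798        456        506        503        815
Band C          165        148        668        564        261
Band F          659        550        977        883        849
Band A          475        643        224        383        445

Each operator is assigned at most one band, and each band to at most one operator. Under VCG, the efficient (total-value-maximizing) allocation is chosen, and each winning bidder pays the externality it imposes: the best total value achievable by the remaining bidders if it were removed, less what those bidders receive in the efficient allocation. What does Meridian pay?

Meridian pays $275M.

Efficient allocation: Meridian→Band G ($798M), OrbitCom→Band A ($643M), Pulse→Band C ($668M), Solara→Band E ($730M), ClearBand→Band F ($849M); total welfare W = $3688M.
Meridian receives Band G at value $798M, so the others get W − 798 = $2890M.
Without Meridian: best allocation of the remaining 4 bidders over all 5 bands is OrbitCom→Band A ($643M), Pulse→Band F ($977M), Solara→Band E ($730M), ClearBand→Band G ($815M), total $3165M.
VCG payment = (others' best without Meridian) − (others' welfare with Meridian) = 3165 − 2890 = $275M.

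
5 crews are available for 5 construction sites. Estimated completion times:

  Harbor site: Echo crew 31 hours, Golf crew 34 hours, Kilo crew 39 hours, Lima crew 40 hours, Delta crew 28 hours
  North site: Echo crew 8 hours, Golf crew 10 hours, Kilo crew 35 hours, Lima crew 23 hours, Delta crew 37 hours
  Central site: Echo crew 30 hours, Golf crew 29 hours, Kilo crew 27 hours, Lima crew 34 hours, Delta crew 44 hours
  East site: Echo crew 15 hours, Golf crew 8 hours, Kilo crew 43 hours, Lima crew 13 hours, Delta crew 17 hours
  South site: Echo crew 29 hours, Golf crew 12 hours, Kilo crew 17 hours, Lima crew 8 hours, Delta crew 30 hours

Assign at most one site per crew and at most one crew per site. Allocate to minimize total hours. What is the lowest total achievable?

Optimal: Echo crew→North site (8 hours), Golf crew→East site (8 hours), Kilo crew→Central site (27 hours), Lima crew→South site (8 hours), Delta crew→Harbor site (28 hours) — total 8+8+27+8+28 = 79 hours.
Row-greedy (each crew in turn takes its cheapest remaining site) gives 95 hours, worse by 16.

Min total: 79 hours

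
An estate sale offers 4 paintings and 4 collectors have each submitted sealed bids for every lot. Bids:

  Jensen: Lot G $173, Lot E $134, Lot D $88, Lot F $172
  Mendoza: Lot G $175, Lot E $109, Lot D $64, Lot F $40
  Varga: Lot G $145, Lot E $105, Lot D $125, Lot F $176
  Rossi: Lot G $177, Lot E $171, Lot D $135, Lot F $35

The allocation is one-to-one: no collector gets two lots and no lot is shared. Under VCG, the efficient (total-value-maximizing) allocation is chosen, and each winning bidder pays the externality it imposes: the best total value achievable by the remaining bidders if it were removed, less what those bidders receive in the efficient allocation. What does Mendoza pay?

Mendoza pays $52.

Efficient allocation: Jensen→Lot F ($172), Mendoza→Lot G ($175), Varga→Lot D ($125), Rossi→Lot E ($171); total welfare W = $643.
Mendoza receives Lot G at value $175, so the others get W − 175 = $468.
Without Mendoza: best allocation of the remaining 3 bidders over all 4 lots is Jensen→Lot G ($173), Varga→Lot F ($176), Rossi→Lot E ($171), total $520.
VCG payment = (others' best without Mendoza) − (others' welfare with Mendoza) = 520 − 468 = $52.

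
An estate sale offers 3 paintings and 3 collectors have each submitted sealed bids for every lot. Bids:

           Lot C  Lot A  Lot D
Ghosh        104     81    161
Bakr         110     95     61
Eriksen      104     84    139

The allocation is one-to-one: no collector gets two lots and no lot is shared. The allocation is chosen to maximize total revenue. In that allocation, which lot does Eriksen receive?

Eriksen receives Lot C.

This is the linear assignment problem.
Optimal: Ghosh→Lot D ($161), Bakr→Lot A ($95), Eriksen→Lot C ($104) — total 161+95+104 = $360.
Column-greedy (each lot in turn goes to its best remaining collector) gives $355, worse by 5.
Swapping Eriksen↔Ghosh (Eriksen→Lot D $139, Ghosh→Lot C $104) loses 22.
No other one-to-one assignment exceeds $360.
Eriksen's own top lot is Lot D ($139), but forcing Eriksen→Lot D and reassigning the rest optimally gives only $338 — worse by 22.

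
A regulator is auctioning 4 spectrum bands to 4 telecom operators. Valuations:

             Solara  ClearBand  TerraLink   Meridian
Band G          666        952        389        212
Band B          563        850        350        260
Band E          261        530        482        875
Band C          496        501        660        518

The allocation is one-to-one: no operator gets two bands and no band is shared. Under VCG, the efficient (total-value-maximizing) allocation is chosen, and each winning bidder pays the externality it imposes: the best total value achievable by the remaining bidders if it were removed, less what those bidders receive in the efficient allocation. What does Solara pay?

Solara pays $102M.

Efficient allocation: Solara→Band G ($666M), ClearBand→Band B ($850M), TerraLink→Band C ($660M), Meridian→Band E ($875M); total welfare W = $3051M.
Solara receives Band G at value $666M, so the others get W − 666 = $2385M.
Without Solara: best allocation of the remaining 3 bidders over all 4 bands is ClearBand→Band G ($952M), TerraLink→Band C ($660M), Meridian→Band E ($875M), total $2487M.
VCG payment = (others' best without Solara) − (others' welfare with Solara) = 2487 − 2385 = $102M.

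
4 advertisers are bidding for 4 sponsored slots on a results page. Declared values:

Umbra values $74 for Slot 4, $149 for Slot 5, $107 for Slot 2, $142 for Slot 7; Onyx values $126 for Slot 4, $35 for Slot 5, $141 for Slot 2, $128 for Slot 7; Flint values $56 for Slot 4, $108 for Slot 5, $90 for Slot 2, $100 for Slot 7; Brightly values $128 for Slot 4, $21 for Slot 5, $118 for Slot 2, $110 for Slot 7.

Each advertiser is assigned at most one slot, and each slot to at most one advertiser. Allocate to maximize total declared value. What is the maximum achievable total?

Optimal: Umbra→Slot 7 ($142), Onyx→Slot 2 ($141), Flint→Slot 5 ($108), Brightly→Slot 4 ($128) — total 142+141+108+128 = $519.
Column-greedy (each slot in turn goes to its best remaining advertiser) gives $518, worse by 1.
Next-best assignment: Umbra→Slot 5, Onyx→Slot 2, Flint→Slot 7, Brightly→Slot 4 = $518.
No other one-to-one assignment exceeds $519.

Max total: $519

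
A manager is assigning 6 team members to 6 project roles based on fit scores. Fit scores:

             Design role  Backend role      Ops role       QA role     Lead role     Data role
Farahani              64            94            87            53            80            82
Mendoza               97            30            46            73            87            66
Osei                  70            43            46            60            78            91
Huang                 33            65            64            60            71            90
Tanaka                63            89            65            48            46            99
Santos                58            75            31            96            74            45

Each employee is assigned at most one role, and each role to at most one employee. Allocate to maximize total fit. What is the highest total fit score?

Max total: 537 pts

Optimal: Farahani→Ops role (87 pts), Mendoza→Design role (97 pts), Osei→Lead role (78 pts), Huang→Data role (90 pts), Tanaka→Backend role (89 pts), Santos→QA role (96 pts) — total 87+97+78+90+89+96 = 537 pts.
Next-best assignment: Farahani→Ops role, Mendoza→Design role, Osei→Data role, Huang→Lead role, Tanaka→Backend role, Santos→QA role = 531 pts.
Swapping Santos↔Farahani (Santos→Ops role 31 pts, Farahani→QA role 53 pts) loses 99.
Every other assignment is strictly worse.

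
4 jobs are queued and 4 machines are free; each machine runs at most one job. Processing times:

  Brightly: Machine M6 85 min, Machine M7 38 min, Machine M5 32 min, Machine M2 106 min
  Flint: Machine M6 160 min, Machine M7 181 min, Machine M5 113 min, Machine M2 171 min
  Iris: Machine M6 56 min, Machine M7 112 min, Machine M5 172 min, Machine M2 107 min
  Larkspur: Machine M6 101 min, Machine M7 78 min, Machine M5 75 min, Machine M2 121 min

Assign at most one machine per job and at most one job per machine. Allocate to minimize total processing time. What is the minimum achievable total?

Min total: 328 min

This is a one-to-one assignment (minimum-cost bipartite matching).
Optimal: Brightly→Machine M7 (38 min), Flint→Machine M5 (113 min), Iris→Machine M6 (56 min), Larkspur→Machine M2 (121 min) — total 38+113+56+121 = 328 min.
Min-entry greedy (repeatedly take the single cheapest remaining cell) gives 337 min, worse by 9.
Swapping Brightly↔Iris (Brightly→Machine M6 85 min, Iris→Machine M7 112 min) adds 103.
Every other assignment is strictly worse.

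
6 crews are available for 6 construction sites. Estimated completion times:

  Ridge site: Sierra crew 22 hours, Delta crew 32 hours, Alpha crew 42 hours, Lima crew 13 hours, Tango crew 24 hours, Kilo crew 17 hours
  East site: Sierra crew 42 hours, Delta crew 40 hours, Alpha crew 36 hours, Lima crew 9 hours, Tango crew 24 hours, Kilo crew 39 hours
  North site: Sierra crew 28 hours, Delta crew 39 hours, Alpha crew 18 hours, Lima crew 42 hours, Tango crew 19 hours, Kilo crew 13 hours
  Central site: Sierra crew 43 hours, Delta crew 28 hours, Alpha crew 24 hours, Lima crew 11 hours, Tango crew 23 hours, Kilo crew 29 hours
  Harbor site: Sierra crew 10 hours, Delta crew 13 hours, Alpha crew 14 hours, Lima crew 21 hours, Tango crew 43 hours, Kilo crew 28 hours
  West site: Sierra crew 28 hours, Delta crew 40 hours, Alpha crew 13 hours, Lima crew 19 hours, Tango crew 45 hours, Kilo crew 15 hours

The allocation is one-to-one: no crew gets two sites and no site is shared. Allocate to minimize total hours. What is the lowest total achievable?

Minimum total: 93 hours

Optimal: Sierra crew→Ridge site (22 hours), Delta crew→Harbor site (13 hours), Alpha crew→West site (13 hours), Lima crew→East site (9 hours), Tango crew→Central site (23 hours), Kilo crew→North site (13 hours) — total 22+13+13+9+23+13 = 93 hours.
Row-greedy (each crew in turn takes its cheapest remaining site) gives 96 hours, worse by 3.
Next-best assignment: Sierra crew→Ridge site, Delta crew→Harbor site, Alpha crew→West site, Lima crew→Central site, Tango crew→East site, Kilo crew→North site = 96 hours.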